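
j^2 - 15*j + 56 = (j - 8)*(j - 7)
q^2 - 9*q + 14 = (q - 7)*(q - 2)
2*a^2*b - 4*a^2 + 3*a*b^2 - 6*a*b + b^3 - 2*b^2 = (a + b)*(2*a + b)*(b - 2)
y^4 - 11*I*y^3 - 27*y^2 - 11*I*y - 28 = (y - 7*I)*(y - 4*I)*(y - I)*(y + I)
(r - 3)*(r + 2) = r^2 - r - 6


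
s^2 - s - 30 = (s - 6)*(s + 5)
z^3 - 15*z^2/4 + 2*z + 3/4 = (z - 3)*(z - 1)*(z + 1/4)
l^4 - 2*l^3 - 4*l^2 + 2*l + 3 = (l - 3)*(l - 1)*(l + 1)^2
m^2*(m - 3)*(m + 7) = m^4 + 4*m^3 - 21*m^2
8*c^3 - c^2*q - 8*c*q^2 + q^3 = (-8*c + q)*(-c + q)*(c + q)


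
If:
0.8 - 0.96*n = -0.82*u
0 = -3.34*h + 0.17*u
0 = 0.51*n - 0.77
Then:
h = 0.04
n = 1.51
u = 0.79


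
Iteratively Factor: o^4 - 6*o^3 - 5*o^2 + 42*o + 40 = (o + 1)*(o^3 - 7*o^2 + 2*o + 40) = (o - 4)*(o + 1)*(o^2 - 3*o - 10) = (o - 5)*(o - 4)*(o + 1)*(o + 2)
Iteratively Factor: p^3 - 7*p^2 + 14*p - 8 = (p - 4)*(p^2 - 3*p + 2) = (p - 4)*(p - 1)*(p - 2)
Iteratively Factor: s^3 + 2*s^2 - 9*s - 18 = (s - 3)*(s^2 + 5*s + 6) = (s - 3)*(s + 2)*(s + 3)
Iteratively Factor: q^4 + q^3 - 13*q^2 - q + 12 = (q + 4)*(q^3 - 3*q^2 - q + 3) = (q + 1)*(q + 4)*(q^2 - 4*q + 3) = (q - 3)*(q + 1)*(q + 4)*(q - 1)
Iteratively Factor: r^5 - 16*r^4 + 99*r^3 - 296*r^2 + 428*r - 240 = (r - 3)*(r^4 - 13*r^3 + 60*r^2 - 116*r + 80) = (r - 3)*(r - 2)*(r^3 - 11*r^2 + 38*r - 40) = (r - 4)*(r - 3)*(r - 2)*(r^2 - 7*r + 10) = (r - 4)*(r - 3)*(r - 2)^2*(r - 5)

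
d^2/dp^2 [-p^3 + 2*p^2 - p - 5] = 4 - 6*p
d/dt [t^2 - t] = 2*t - 1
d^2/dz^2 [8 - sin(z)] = sin(z)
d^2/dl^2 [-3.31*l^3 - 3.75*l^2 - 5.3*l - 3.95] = -19.86*l - 7.5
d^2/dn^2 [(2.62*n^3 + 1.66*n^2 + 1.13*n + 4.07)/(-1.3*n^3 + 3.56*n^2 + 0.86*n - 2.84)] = (-29.86152*n^6 - 29.0331600000001*n^5 + 53.7794400000001*n^4 + 309.318936*n^3 - 294.429288*n^2 - 179.945376*n - 120.616616)/(2.197*n^9 - 18.0492*n^8 + 45.06684*n^7 - 6.838736*n^6 - 108.674568*n^5 + 81.029424*n^4 + 82.989448*n^3 - 79.839216*n^2 - 20.809248*n + 22.906304)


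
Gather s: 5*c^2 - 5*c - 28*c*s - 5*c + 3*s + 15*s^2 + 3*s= 5*c^2 - 10*c + 15*s^2 + s*(6 - 28*c)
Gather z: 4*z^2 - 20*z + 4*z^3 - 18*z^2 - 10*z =4*z^3 - 14*z^2 - 30*z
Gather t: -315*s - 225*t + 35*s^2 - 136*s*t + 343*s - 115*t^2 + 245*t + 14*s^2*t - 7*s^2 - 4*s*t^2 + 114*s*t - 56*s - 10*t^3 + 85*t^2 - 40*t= 28*s^2 - 28*s - 10*t^3 + t^2*(-4*s - 30) + t*(14*s^2 - 22*s - 20)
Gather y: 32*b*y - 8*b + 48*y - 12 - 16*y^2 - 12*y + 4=-8*b - 16*y^2 + y*(32*b + 36) - 8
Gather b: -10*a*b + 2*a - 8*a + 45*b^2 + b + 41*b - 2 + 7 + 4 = -6*a + 45*b^2 + b*(42 - 10*a) + 9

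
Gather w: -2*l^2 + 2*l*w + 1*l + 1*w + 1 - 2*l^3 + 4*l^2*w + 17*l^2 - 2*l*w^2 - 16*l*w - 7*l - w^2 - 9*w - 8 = -2*l^3 + 15*l^2 - 6*l + w^2*(-2*l - 1) + w*(4*l^2 - 14*l - 8) - 7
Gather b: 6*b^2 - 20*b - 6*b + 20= 6*b^2 - 26*b + 20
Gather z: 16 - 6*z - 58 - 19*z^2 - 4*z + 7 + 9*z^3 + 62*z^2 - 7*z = 9*z^3 + 43*z^2 - 17*z - 35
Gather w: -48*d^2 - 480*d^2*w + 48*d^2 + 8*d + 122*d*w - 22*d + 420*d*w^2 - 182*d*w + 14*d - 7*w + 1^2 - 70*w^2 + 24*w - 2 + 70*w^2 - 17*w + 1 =420*d*w^2 + w*(-480*d^2 - 60*d)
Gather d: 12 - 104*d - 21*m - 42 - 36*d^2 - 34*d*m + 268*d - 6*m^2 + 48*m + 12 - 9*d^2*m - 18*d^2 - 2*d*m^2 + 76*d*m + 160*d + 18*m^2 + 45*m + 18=d^2*(-9*m - 54) + d*(-2*m^2 + 42*m + 324) + 12*m^2 + 72*m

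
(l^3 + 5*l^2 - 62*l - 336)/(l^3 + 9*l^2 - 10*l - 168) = (l - 8)/(l - 4)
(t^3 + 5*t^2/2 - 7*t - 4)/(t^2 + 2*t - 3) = (t^3 + 5*t^2/2 - 7*t - 4)/(t^2 + 2*t - 3)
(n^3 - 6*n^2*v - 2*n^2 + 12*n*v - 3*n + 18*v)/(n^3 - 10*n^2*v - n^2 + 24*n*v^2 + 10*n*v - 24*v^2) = (-n^2 + 2*n + 3)/(-n^2 + 4*n*v + n - 4*v)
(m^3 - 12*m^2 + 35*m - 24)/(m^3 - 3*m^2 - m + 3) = (m - 8)/(m + 1)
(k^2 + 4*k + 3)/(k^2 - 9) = (k + 1)/(k - 3)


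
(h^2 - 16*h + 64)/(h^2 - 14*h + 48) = (h - 8)/(h - 6)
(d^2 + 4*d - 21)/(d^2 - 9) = (d + 7)/(d + 3)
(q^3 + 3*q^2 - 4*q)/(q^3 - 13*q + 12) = q/(q - 3)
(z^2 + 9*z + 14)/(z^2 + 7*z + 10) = (z + 7)/(z + 5)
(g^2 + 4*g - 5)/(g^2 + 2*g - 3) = (g + 5)/(g + 3)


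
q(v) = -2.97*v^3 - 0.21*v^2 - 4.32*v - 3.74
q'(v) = -8.91*v^2 - 0.42*v - 4.32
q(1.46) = -19.74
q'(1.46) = -23.93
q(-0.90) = 2.14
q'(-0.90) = -11.16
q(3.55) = -154.60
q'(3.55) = -118.10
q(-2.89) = 78.68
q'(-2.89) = -77.52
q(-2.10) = 31.91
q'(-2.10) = -42.73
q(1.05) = -11.95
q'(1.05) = -14.58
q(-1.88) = 23.37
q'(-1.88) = -35.02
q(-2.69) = 64.17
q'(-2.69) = -67.66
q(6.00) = -678.74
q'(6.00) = -327.60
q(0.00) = -3.74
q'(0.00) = -4.32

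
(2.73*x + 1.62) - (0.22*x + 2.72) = 2.51*x - 1.1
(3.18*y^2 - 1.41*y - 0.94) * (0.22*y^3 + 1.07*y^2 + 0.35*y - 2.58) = 0.6996*y^5 + 3.0924*y^4 - 0.6025*y^3 - 9.7037*y^2 + 3.3088*y + 2.4252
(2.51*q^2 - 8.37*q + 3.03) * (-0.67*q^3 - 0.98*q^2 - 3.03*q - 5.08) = -1.6817*q^5 + 3.1481*q^4 - 1.4328*q^3 + 9.6409*q^2 + 33.3387*q - 15.3924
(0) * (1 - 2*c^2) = 0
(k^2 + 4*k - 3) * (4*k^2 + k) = 4*k^4 + 17*k^3 - 8*k^2 - 3*k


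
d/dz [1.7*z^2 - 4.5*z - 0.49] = 3.4*z - 4.5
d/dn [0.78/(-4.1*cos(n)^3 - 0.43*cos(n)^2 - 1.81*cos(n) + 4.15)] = (9.594*sin(n)^2 - 0.6708*cos(n) - 11.0058)*sin(n)/(4.1*cos(n)^3 + 0.43*cos(n)^2 + 1.81*cos(n) - 4.15)^2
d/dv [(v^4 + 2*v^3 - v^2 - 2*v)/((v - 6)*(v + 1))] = (2*v^3 - 17*v^2 - 12*v + 12)/(v^2 - 12*v + 36)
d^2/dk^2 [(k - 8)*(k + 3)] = 2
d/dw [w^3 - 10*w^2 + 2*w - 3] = 3*w^2 - 20*w + 2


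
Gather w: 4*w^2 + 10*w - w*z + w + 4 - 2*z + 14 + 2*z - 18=4*w^2 + w*(11 - z)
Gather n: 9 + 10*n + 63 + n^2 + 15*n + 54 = n^2 + 25*n + 126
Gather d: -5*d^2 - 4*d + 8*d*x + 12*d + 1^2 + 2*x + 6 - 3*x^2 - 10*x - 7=-5*d^2 + d*(8*x + 8) - 3*x^2 - 8*x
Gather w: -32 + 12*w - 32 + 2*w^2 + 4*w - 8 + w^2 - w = 3*w^2 + 15*w - 72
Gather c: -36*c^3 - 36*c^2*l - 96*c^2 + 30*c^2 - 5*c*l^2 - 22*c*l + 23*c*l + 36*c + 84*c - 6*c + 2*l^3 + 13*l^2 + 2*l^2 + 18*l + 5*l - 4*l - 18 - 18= -36*c^3 + c^2*(-36*l - 66) + c*(-5*l^2 + l + 114) + 2*l^3 + 15*l^2 + 19*l - 36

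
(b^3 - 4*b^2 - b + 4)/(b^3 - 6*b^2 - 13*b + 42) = (b^3 - 4*b^2 - b + 4)/(b^3 - 6*b^2 - 13*b + 42)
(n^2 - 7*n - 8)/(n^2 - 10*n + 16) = (n + 1)/(n - 2)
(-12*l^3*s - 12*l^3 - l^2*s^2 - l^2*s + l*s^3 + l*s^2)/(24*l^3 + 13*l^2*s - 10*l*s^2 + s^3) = l*(-12*l^2*s - 12*l^2 - l*s^2 - l*s + s^3 + s^2)/(24*l^3 + 13*l^2*s - 10*l*s^2 + s^3)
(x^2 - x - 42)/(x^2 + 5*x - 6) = (x - 7)/(x - 1)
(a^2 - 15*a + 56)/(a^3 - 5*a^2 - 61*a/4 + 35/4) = 4*(a - 8)/(4*a^2 + 8*a - 5)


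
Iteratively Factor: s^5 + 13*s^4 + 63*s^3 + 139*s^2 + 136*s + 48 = (s + 4)*(s^4 + 9*s^3 + 27*s^2 + 31*s + 12) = (s + 1)*(s + 4)*(s^3 + 8*s^2 + 19*s + 12) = (s + 1)^2*(s + 4)*(s^2 + 7*s + 12) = (s + 1)^2*(s + 4)^2*(s + 3)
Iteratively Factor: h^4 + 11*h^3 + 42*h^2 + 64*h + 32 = (h + 2)*(h^3 + 9*h^2 + 24*h + 16) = (h + 1)*(h + 2)*(h^2 + 8*h + 16) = (h + 1)*(h + 2)*(h + 4)*(h + 4)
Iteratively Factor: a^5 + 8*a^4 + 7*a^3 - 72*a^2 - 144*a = (a)*(a^4 + 8*a^3 + 7*a^2 - 72*a - 144) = a*(a + 3)*(a^3 + 5*a^2 - 8*a - 48) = a*(a + 3)*(a + 4)*(a^2 + a - 12) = a*(a - 3)*(a + 3)*(a + 4)*(a + 4)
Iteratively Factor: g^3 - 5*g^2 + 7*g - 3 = (g - 1)*(g^2 - 4*g + 3) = (g - 3)*(g - 1)*(g - 1)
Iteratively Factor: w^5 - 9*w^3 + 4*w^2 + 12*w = (w + 3)*(w^4 - 3*w^3 + 4*w) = (w - 2)*(w + 3)*(w^3 - w^2 - 2*w) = (w - 2)*(w + 1)*(w + 3)*(w^2 - 2*w) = w*(w - 2)*(w + 1)*(w + 3)*(w - 2)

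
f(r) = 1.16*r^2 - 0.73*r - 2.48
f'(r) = 2.32*r - 0.73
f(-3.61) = 15.27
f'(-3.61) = -9.11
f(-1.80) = 2.59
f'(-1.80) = -4.91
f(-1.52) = 1.31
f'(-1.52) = -4.26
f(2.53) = 3.10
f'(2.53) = 5.14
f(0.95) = -2.13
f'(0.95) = 1.47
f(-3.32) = 12.73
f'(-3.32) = -8.43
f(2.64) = 3.68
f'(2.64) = 5.39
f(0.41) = -2.58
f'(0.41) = 0.22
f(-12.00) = 173.32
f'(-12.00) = -28.57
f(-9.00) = 98.05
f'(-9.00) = -21.61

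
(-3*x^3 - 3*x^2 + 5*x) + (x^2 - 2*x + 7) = -3*x^3 - 2*x^2 + 3*x + 7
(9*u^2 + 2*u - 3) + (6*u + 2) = 9*u^2 + 8*u - 1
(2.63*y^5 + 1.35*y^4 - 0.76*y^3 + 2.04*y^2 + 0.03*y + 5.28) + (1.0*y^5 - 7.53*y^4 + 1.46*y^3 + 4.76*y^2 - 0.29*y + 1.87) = 3.63*y^5 - 6.18*y^4 + 0.7*y^3 + 6.8*y^2 - 0.26*y + 7.15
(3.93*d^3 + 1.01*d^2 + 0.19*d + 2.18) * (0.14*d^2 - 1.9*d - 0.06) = 0.5502*d^5 - 7.3256*d^4 - 2.1282*d^3 - 0.1164*d^2 - 4.1534*d - 0.1308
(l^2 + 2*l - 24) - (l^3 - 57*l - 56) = -l^3 + l^2 + 59*l + 32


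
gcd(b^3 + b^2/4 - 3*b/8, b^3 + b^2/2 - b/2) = b^2 - b/2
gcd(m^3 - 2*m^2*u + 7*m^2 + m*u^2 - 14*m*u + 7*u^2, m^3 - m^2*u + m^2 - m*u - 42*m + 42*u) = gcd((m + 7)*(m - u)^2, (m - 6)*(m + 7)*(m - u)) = -m^2 + m*u - 7*m + 7*u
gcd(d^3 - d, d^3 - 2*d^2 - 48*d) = d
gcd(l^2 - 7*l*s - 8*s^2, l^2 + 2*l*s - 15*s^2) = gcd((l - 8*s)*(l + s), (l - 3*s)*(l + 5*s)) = 1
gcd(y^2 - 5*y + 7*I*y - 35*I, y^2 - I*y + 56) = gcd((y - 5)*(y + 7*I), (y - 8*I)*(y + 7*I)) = y + 7*I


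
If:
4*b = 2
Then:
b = 1/2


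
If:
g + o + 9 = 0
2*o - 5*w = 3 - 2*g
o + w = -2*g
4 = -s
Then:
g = 66/5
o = -111/5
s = -4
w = -21/5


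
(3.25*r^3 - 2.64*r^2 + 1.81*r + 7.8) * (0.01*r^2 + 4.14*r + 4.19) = 0.0325*r^5 + 13.4286*r^4 + 2.706*r^3 - 3.4902*r^2 + 39.8759*r + 32.682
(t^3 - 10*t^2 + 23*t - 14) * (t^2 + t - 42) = t^5 - 9*t^4 - 29*t^3 + 429*t^2 - 980*t + 588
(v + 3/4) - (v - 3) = 15/4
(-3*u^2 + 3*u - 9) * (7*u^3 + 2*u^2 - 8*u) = -21*u^5 + 15*u^4 - 33*u^3 - 42*u^2 + 72*u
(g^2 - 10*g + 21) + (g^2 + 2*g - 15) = 2*g^2 - 8*g + 6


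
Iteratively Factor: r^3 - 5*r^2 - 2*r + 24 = (r + 2)*(r^2 - 7*r + 12) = (r - 3)*(r + 2)*(r - 4)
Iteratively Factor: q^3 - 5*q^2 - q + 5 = (q - 1)*(q^2 - 4*q - 5) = (q - 1)*(q + 1)*(q - 5)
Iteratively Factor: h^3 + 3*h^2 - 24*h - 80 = (h - 5)*(h^2 + 8*h + 16) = (h - 5)*(h + 4)*(h + 4)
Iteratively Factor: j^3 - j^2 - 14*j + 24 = (j - 3)*(j^2 + 2*j - 8) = (j - 3)*(j + 4)*(j - 2)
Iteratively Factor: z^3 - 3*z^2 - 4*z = (z + 1)*(z^2 - 4*z) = z*(z + 1)*(z - 4)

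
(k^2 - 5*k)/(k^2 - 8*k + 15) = k/(k - 3)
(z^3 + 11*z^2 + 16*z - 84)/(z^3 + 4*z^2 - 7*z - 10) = (z^2 + 13*z + 42)/(z^2 + 6*z + 5)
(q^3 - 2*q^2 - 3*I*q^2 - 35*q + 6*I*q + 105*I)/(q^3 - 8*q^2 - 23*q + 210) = (q - 3*I)/(q - 6)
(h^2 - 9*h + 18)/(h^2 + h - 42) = (h - 3)/(h + 7)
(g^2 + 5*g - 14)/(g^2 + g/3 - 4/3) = 3*(g^2 + 5*g - 14)/(3*g^2 + g - 4)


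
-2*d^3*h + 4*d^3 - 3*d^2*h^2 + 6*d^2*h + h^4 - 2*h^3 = (-2*d + h)*(d + h)^2*(h - 2)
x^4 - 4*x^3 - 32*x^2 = x^2*(x - 8)*(x + 4)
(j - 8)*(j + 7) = j^2 - j - 56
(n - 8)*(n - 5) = n^2 - 13*n + 40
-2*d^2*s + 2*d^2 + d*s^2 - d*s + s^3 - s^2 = (-d + s)*(2*d + s)*(s - 1)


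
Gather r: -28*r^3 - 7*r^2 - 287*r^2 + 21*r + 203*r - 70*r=-28*r^3 - 294*r^2 + 154*r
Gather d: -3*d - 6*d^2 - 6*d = -6*d^2 - 9*d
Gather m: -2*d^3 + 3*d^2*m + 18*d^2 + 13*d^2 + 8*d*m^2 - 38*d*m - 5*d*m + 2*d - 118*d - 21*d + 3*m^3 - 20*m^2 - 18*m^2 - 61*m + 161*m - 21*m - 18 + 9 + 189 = -2*d^3 + 31*d^2 - 137*d + 3*m^3 + m^2*(8*d - 38) + m*(3*d^2 - 43*d + 79) + 180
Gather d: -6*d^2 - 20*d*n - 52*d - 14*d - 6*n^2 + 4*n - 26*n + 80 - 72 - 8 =-6*d^2 + d*(-20*n - 66) - 6*n^2 - 22*n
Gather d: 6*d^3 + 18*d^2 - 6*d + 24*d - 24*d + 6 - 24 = 6*d^3 + 18*d^2 - 6*d - 18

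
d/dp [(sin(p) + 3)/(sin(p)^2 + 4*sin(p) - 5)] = (-6*sin(p) + cos(p)^2 - 18)*cos(p)/(sin(p)^2 + 4*sin(p) - 5)^2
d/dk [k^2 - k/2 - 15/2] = 2*k - 1/2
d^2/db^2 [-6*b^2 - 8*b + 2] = -12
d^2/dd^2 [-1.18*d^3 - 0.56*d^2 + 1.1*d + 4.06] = -7.08*d - 1.12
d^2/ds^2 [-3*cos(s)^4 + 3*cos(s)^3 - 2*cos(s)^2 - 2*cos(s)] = -cos(s)/4 + 12*cos(2*s)^2 + 10*cos(2*s) - 27*cos(3*s)/4 - 6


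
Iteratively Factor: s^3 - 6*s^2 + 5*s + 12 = (s - 4)*(s^2 - 2*s - 3) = (s - 4)*(s + 1)*(s - 3)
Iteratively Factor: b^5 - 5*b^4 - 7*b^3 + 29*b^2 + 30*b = (b + 2)*(b^4 - 7*b^3 + 7*b^2 + 15*b) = (b + 1)*(b + 2)*(b^3 - 8*b^2 + 15*b) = (b - 3)*(b + 1)*(b + 2)*(b^2 - 5*b) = b*(b - 3)*(b + 1)*(b + 2)*(b - 5)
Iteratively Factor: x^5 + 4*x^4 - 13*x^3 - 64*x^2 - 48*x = (x)*(x^4 + 4*x^3 - 13*x^2 - 64*x - 48) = x*(x + 4)*(x^3 - 13*x - 12) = x*(x + 3)*(x + 4)*(x^2 - 3*x - 4) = x*(x + 1)*(x + 3)*(x + 4)*(x - 4)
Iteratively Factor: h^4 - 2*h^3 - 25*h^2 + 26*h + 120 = (h + 4)*(h^3 - 6*h^2 - h + 30) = (h - 3)*(h + 4)*(h^2 - 3*h - 10) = (h - 3)*(h + 2)*(h + 4)*(h - 5)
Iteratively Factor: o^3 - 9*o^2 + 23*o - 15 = (o - 5)*(o^2 - 4*o + 3) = (o - 5)*(o - 1)*(o - 3)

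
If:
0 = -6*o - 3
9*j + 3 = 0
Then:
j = -1/3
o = -1/2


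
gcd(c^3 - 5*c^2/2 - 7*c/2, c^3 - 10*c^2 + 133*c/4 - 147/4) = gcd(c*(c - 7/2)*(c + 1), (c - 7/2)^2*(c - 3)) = c - 7/2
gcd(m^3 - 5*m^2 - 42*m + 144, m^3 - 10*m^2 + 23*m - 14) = 1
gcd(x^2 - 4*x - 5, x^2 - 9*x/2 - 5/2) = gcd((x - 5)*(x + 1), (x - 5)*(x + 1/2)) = x - 5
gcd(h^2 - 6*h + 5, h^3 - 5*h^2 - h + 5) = h^2 - 6*h + 5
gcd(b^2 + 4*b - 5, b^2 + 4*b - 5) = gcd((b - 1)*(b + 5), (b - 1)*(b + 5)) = b^2 + 4*b - 5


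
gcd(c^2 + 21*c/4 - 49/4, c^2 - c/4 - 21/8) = c - 7/4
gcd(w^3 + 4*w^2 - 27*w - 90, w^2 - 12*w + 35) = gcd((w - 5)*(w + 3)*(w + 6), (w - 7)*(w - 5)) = w - 5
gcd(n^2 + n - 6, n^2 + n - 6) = n^2 + n - 6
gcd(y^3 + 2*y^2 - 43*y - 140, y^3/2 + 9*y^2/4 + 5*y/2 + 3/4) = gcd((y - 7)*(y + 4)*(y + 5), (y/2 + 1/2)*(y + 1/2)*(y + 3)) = 1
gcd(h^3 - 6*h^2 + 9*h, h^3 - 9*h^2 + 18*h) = h^2 - 3*h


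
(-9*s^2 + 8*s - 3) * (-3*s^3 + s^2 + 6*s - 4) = 27*s^5 - 33*s^4 - 37*s^3 + 81*s^2 - 50*s + 12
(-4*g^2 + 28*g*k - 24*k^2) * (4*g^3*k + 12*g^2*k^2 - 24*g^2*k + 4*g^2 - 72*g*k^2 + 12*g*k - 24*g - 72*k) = -16*g^5*k + 64*g^4*k^2 + 96*g^4*k - 16*g^4 + 240*g^3*k^3 - 384*g^3*k^2 + 64*g^3*k + 96*g^3 - 288*g^2*k^4 - 1440*g^2*k^3 + 240*g^2*k^2 - 384*g^2*k + 1728*g*k^4 - 288*g*k^3 - 1440*g*k^2 + 1728*k^3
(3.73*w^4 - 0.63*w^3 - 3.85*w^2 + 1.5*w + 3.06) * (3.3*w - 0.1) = 12.309*w^5 - 2.452*w^4 - 12.642*w^3 + 5.335*w^2 + 9.948*w - 0.306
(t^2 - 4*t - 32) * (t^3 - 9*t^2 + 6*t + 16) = t^5 - 13*t^4 + 10*t^3 + 280*t^2 - 256*t - 512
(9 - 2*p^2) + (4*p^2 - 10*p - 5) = 2*p^2 - 10*p + 4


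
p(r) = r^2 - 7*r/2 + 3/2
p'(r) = 2*r - 7/2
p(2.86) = -0.33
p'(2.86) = 2.22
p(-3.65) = 27.60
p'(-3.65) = -10.80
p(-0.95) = 5.73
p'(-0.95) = -5.40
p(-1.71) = 10.41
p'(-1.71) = -6.92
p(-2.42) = 15.83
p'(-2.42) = -8.34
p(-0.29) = 2.60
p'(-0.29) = -4.08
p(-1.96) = 12.20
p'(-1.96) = -7.42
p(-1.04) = 6.22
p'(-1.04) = -5.58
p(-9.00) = 114.00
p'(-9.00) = -21.50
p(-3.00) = 21.00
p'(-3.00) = -9.50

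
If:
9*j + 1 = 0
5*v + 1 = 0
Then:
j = -1/9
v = -1/5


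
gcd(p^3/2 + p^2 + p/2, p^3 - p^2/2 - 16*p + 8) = 1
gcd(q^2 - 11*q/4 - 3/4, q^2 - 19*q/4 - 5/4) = q + 1/4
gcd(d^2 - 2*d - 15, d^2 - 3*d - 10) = d - 5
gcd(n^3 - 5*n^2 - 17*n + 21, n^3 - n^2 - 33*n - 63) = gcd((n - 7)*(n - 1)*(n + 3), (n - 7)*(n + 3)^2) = n^2 - 4*n - 21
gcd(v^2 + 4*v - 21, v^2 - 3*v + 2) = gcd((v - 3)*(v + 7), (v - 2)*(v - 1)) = 1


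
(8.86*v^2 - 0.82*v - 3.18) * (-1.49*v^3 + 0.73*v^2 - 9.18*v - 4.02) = -13.2014*v^5 + 7.6896*v^4 - 77.1952*v^3 - 30.411*v^2 + 32.4888*v + 12.7836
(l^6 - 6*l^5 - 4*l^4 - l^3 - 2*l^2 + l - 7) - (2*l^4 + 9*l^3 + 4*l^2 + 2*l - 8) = l^6 - 6*l^5 - 6*l^4 - 10*l^3 - 6*l^2 - l + 1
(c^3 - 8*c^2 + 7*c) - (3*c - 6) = c^3 - 8*c^2 + 4*c + 6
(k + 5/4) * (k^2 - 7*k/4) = k^3 - k^2/2 - 35*k/16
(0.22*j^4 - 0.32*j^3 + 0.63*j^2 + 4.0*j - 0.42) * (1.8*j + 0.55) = 0.396*j^5 - 0.455*j^4 + 0.958*j^3 + 7.5465*j^2 + 1.444*j - 0.231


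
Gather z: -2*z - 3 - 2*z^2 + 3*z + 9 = -2*z^2 + z + 6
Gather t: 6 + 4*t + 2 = 4*t + 8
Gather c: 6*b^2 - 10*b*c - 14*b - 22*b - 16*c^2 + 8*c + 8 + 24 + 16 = 6*b^2 - 36*b - 16*c^2 + c*(8 - 10*b) + 48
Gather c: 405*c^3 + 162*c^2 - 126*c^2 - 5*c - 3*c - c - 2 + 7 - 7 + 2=405*c^3 + 36*c^2 - 9*c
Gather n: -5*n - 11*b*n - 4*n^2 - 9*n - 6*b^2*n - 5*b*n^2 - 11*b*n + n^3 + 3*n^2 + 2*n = n^3 + n^2*(-5*b - 1) + n*(-6*b^2 - 22*b - 12)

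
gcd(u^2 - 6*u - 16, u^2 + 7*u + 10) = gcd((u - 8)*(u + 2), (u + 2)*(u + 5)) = u + 2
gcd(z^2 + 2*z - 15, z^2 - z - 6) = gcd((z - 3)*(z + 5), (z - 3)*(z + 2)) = z - 3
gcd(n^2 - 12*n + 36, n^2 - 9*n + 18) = n - 6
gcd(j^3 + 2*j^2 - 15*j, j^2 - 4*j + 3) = j - 3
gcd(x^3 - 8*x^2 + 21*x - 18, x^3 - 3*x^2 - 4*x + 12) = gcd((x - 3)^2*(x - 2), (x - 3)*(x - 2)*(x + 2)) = x^2 - 5*x + 6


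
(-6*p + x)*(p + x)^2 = -6*p^3 - 11*p^2*x - 4*p*x^2 + x^3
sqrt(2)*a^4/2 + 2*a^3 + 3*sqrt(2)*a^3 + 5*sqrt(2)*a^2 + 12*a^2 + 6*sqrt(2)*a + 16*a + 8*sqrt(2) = (a + 2)*(a + 4)*(a + sqrt(2))*(sqrt(2)*a/2 + 1)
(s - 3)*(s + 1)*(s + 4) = s^3 + 2*s^2 - 11*s - 12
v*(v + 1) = v^2 + v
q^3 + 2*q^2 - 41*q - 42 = (q - 6)*(q + 1)*(q + 7)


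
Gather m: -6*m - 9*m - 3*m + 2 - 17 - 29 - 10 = -18*m - 54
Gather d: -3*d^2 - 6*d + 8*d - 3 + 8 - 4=-3*d^2 + 2*d + 1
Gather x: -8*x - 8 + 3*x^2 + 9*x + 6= 3*x^2 + x - 2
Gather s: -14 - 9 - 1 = -24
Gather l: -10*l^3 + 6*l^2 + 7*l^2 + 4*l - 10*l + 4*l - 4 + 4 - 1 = -10*l^3 + 13*l^2 - 2*l - 1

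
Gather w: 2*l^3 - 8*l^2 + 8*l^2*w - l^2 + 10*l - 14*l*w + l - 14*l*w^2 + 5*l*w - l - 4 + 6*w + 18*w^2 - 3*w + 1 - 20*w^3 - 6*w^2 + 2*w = 2*l^3 - 9*l^2 + 10*l - 20*w^3 + w^2*(12 - 14*l) + w*(8*l^2 - 9*l + 5) - 3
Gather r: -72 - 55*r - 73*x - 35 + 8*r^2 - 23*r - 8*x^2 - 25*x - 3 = 8*r^2 - 78*r - 8*x^2 - 98*x - 110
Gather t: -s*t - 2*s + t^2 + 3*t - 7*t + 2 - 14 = -2*s + t^2 + t*(-s - 4) - 12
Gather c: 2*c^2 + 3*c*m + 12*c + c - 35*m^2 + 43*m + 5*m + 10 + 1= 2*c^2 + c*(3*m + 13) - 35*m^2 + 48*m + 11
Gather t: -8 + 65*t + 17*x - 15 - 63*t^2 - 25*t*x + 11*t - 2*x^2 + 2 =-63*t^2 + t*(76 - 25*x) - 2*x^2 + 17*x - 21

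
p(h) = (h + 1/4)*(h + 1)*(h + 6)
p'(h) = (h + 1/4)*(h + 1) + (h + 1/4)*(h + 6) + (h + 1)*(h + 6) = 3*h^2 + 29*h/2 + 31/4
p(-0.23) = 0.09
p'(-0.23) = 4.57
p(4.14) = 228.81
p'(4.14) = 119.20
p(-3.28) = 18.79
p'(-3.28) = -7.53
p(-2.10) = 7.94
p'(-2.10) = -9.47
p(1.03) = 18.27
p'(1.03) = 25.87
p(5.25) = 386.72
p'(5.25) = 166.56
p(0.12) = 2.54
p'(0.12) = 9.53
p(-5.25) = 15.94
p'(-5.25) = 14.31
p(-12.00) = -775.50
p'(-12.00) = 265.75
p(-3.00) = 16.50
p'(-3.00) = -8.75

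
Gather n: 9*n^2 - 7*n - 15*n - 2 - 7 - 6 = 9*n^2 - 22*n - 15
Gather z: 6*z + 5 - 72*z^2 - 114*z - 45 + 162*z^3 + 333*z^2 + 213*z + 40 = 162*z^3 + 261*z^2 + 105*z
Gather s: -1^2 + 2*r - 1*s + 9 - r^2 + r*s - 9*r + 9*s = -r^2 - 7*r + s*(r + 8) + 8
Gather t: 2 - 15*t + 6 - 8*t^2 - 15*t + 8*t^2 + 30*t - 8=0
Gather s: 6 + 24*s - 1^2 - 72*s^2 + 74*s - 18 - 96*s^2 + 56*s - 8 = -168*s^2 + 154*s - 21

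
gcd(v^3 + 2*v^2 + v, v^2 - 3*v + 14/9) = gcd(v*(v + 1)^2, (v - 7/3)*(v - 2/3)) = 1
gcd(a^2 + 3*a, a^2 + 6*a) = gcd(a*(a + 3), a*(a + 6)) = a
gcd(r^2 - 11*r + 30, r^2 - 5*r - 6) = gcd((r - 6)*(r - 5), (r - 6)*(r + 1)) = r - 6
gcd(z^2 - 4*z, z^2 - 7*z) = z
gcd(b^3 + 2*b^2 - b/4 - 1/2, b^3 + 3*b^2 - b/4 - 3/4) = b^2 - 1/4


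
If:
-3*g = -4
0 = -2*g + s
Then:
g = 4/3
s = 8/3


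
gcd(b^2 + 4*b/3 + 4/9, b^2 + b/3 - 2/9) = b + 2/3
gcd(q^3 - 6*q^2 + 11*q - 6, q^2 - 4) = q - 2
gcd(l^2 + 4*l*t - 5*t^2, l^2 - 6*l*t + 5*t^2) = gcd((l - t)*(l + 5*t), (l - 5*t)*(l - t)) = -l + t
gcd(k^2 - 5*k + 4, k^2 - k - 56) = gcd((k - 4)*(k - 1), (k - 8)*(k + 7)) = 1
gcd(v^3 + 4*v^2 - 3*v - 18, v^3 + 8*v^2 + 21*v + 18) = v^2 + 6*v + 9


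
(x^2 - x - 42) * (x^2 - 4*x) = x^4 - 5*x^3 - 38*x^2 + 168*x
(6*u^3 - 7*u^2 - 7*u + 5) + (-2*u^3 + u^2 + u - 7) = 4*u^3 - 6*u^2 - 6*u - 2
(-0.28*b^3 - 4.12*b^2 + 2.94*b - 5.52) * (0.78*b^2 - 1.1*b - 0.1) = -0.2184*b^5 - 2.9056*b^4 + 6.8532*b^3 - 7.1276*b^2 + 5.778*b + 0.552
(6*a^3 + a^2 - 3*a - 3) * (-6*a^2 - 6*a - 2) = -36*a^5 - 42*a^4 + 34*a^2 + 24*a + 6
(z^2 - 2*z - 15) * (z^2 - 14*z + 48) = z^4 - 16*z^3 + 61*z^2 + 114*z - 720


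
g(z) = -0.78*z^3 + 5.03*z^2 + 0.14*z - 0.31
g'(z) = -2.34*z^2 + 10.06*z + 0.14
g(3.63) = 29.17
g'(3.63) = 5.82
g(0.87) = 3.11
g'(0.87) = 7.12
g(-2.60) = 47.04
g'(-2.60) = -41.83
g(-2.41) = 39.49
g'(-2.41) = -37.70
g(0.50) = 0.92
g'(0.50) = 4.58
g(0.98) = 3.92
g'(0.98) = 7.75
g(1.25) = 6.20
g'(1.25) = 9.06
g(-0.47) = 0.82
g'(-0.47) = -5.11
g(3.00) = 24.32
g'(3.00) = 9.26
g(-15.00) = 3761.84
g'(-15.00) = -677.26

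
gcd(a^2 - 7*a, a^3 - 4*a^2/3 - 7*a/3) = a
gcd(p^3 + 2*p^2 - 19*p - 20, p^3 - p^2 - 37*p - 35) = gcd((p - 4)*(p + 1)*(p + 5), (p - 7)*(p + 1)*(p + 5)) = p^2 + 6*p + 5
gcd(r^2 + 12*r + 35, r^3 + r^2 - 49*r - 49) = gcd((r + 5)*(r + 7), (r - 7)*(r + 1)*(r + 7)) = r + 7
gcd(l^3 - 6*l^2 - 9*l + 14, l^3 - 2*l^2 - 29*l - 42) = l^2 - 5*l - 14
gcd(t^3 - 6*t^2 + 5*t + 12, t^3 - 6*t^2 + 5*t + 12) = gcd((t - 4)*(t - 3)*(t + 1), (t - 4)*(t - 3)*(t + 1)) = t^3 - 6*t^2 + 5*t + 12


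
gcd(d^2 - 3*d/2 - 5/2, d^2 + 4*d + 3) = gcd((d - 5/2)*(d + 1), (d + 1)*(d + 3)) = d + 1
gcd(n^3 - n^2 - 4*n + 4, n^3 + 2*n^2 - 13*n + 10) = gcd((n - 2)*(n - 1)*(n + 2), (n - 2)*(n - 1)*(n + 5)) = n^2 - 3*n + 2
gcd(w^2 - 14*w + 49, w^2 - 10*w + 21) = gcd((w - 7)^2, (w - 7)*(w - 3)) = w - 7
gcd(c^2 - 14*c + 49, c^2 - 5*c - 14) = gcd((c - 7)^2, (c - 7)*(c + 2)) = c - 7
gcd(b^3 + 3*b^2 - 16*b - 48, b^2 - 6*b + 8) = b - 4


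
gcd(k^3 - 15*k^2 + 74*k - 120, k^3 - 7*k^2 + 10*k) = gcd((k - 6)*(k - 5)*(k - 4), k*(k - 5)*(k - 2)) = k - 5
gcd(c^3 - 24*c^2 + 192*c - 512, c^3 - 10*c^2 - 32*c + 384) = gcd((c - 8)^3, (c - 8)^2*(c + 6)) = c^2 - 16*c + 64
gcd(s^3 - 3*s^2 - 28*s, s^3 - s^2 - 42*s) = s^2 - 7*s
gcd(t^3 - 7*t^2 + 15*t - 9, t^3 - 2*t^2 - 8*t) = 1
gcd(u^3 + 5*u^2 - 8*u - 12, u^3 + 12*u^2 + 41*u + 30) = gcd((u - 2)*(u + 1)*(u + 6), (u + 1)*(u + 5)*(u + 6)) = u^2 + 7*u + 6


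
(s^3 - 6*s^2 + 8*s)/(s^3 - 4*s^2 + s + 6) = s*(s - 4)/(s^2 - 2*s - 3)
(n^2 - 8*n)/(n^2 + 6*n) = (n - 8)/(n + 6)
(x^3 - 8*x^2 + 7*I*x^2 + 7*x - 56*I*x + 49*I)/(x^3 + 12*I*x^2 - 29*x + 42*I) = (x^2 - 8*x + 7)/(x^2 + 5*I*x + 6)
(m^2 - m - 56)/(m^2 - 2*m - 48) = (m + 7)/(m + 6)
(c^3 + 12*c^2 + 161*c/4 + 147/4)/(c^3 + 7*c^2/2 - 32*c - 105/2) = (c + 7/2)/(c - 5)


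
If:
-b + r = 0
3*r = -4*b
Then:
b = 0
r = 0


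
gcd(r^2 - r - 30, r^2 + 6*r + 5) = r + 5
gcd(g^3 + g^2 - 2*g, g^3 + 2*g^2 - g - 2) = g^2 + g - 2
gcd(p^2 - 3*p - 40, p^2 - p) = 1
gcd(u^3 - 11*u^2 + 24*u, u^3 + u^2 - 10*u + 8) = 1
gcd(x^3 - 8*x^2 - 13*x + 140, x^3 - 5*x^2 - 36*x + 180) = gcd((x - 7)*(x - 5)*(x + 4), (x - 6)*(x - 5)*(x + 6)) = x - 5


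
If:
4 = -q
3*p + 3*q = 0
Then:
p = 4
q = -4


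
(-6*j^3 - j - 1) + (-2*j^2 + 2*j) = -6*j^3 - 2*j^2 + j - 1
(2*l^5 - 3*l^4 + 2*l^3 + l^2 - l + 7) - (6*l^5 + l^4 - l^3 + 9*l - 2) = -4*l^5 - 4*l^4 + 3*l^3 + l^2 - 10*l + 9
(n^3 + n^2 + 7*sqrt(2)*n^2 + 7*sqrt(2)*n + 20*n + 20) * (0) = 0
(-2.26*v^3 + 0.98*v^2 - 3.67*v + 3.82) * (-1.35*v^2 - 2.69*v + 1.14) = 3.051*v^5 + 4.7564*v^4 - 0.258099999999999*v^3 + 5.8325*v^2 - 14.4596*v + 4.3548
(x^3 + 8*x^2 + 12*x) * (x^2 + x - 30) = x^5 + 9*x^4 - 10*x^3 - 228*x^2 - 360*x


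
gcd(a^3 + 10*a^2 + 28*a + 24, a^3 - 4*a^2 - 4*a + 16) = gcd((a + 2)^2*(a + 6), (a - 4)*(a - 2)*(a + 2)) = a + 2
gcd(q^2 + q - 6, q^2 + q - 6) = q^2 + q - 6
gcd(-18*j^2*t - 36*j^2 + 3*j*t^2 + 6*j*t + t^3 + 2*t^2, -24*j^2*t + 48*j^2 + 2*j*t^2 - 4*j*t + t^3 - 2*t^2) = 6*j + t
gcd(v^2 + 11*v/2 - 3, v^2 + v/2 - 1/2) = v - 1/2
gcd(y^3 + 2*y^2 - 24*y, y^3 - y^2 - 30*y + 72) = y^2 + 2*y - 24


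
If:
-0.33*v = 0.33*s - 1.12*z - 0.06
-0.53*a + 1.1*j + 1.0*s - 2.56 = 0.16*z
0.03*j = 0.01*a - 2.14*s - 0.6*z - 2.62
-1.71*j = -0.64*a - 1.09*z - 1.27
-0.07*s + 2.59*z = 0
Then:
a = -25.12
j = -8.68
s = -1.21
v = 1.28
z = -0.03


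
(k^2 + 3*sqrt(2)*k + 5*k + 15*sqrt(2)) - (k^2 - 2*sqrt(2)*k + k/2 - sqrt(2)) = 9*k/2 + 5*sqrt(2)*k + 16*sqrt(2)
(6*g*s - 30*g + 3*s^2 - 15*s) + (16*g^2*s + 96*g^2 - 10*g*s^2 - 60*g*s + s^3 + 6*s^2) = 16*g^2*s + 96*g^2 - 10*g*s^2 - 54*g*s - 30*g + s^3 + 9*s^2 - 15*s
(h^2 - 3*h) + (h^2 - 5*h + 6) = 2*h^2 - 8*h + 6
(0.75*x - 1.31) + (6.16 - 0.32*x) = 0.43*x + 4.85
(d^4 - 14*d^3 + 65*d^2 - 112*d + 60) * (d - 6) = d^5 - 20*d^4 + 149*d^3 - 502*d^2 + 732*d - 360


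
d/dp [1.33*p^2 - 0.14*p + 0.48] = 2.66*p - 0.14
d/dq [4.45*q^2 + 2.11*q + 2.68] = 8.9*q + 2.11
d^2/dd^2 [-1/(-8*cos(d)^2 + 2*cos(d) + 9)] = 2*(128*sin(d)^4 - 210*sin(d)^2 + 21*cos(d) - 6*cos(3*d) + 6)/(8*sin(d)^2 + 2*cos(d) + 1)^3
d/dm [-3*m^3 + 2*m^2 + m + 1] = -9*m^2 + 4*m + 1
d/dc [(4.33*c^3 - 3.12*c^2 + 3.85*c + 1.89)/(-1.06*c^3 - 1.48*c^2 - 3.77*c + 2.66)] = (-9.7156*c^4 - 24.4862*c^3 + 58.024*c^2 - 11.004*c + 17.3663)/(1.1236*c^6 + 3.1376*c^5 + 10.1828*c^4 + 5.52*c^3 + 6.3393*c^2 - 20.0564*c + 7.0756)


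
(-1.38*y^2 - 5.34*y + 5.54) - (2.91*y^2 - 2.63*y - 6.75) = -4.29*y^2 - 2.71*y + 12.29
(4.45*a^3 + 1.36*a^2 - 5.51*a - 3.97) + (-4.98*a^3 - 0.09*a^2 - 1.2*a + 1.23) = -0.53*a^3 + 1.27*a^2 - 6.71*a - 2.74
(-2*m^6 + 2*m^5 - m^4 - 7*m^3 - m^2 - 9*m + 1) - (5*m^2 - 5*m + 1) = -2*m^6 + 2*m^5 - m^4 - 7*m^3 - 6*m^2 - 4*m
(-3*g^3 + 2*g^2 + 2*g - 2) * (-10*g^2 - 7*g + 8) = 30*g^5 + g^4 - 58*g^3 + 22*g^2 + 30*g - 16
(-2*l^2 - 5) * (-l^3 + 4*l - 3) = 2*l^5 - 3*l^3 + 6*l^2 - 20*l + 15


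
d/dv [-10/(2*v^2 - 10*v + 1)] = 20*(2*v - 5)/(2*v^2 - 10*v + 1)^2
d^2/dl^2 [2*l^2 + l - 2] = 4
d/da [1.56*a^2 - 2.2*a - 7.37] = 3.12*a - 2.2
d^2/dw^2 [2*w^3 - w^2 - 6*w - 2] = 12*w - 2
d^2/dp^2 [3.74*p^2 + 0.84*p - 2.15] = 7.48000000000000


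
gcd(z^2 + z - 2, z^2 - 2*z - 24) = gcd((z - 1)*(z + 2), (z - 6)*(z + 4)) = 1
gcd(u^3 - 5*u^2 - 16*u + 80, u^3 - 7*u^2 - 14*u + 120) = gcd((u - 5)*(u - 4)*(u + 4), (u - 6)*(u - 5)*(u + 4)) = u^2 - u - 20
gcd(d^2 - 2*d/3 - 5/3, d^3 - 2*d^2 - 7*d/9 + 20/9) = d^2 - 2*d/3 - 5/3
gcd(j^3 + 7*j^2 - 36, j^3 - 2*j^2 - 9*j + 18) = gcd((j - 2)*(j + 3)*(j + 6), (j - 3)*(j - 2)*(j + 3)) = j^2 + j - 6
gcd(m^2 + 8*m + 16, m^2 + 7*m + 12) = m + 4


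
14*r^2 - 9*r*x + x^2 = (-7*r + x)*(-2*r + x)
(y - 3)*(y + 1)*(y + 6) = y^3 + 4*y^2 - 15*y - 18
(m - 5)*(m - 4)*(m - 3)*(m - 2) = m^4 - 14*m^3 + 71*m^2 - 154*m + 120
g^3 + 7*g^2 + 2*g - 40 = (g - 2)*(g + 4)*(g + 5)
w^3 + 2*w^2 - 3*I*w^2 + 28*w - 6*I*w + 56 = (w + 2)*(w - 7*I)*(w + 4*I)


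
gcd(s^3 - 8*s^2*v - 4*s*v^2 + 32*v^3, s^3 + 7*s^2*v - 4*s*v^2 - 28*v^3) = s^2 - 4*v^2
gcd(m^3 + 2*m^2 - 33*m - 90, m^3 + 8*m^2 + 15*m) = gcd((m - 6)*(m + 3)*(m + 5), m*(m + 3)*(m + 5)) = m^2 + 8*m + 15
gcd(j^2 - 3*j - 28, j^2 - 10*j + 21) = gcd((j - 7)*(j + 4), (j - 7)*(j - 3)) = j - 7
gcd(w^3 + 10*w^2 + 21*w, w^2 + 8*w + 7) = w + 7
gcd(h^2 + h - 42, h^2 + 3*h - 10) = 1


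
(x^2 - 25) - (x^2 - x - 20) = x - 5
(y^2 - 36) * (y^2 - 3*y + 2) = y^4 - 3*y^3 - 34*y^2 + 108*y - 72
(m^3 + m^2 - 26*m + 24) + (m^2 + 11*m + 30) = m^3 + 2*m^2 - 15*m + 54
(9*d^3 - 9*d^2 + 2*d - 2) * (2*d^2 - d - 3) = 18*d^5 - 27*d^4 - 14*d^3 + 21*d^2 - 4*d + 6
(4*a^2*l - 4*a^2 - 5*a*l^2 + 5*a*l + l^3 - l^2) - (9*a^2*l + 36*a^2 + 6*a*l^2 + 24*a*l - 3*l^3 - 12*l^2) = -5*a^2*l - 40*a^2 - 11*a*l^2 - 19*a*l + 4*l^3 + 11*l^2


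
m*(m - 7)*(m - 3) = m^3 - 10*m^2 + 21*m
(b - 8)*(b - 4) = b^2 - 12*b + 32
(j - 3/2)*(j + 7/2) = j^2 + 2*j - 21/4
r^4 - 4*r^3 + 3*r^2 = r^2*(r - 3)*(r - 1)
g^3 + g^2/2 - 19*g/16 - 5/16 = (g - 1)*(g + 1/4)*(g + 5/4)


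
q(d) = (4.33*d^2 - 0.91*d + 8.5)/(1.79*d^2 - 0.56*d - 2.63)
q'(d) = (0.56 - 3.58*d)*(4.33*d^2 - 0.91*d + 8.5)/(1.79*d^2 - 0.56*d - 2.63)^2 + (8.66*d - 0.91)/(1.79*d^2 - 0.56*d - 2.63)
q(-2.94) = 3.35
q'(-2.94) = 0.75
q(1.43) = 69.93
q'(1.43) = -1338.80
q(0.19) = -3.18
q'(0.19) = -0.42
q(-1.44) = 9.95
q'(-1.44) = 23.03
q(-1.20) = 25.54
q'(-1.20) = 181.96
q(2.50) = 4.65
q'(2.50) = -2.55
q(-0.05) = -3.29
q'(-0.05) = 1.45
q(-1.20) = 25.54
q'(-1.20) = 181.96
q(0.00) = -3.23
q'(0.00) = 1.03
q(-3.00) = 3.31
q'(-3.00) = 0.69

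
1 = 1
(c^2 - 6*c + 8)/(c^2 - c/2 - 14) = 2*(c - 2)/(2*c + 7)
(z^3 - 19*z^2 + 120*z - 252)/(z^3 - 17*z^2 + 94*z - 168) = (z - 6)/(z - 4)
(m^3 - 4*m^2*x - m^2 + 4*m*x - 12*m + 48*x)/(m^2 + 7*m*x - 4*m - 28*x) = (m^2 - 4*m*x + 3*m - 12*x)/(m + 7*x)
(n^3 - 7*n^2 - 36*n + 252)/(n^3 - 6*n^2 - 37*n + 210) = (n - 6)/(n - 5)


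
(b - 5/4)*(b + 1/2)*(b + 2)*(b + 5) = b^4 + 25*b^3/4 + 33*b^2/8 - 95*b/8 - 25/4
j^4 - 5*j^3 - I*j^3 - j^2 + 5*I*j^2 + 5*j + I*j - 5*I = (j - 5)*(j - 1)*(j + 1)*(j - I)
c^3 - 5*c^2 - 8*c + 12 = (c - 6)*(c - 1)*(c + 2)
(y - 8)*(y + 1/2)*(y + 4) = y^3 - 7*y^2/2 - 34*y - 16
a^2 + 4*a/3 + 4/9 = (a + 2/3)^2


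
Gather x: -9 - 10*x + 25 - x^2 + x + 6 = -x^2 - 9*x + 22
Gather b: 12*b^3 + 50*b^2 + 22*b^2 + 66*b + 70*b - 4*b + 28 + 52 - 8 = 12*b^3 + 72*b^2 + 132*b + 72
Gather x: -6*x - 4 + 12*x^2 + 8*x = 12*x^2 + 2*x - 4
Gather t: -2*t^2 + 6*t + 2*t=-2*t^2 + 8*t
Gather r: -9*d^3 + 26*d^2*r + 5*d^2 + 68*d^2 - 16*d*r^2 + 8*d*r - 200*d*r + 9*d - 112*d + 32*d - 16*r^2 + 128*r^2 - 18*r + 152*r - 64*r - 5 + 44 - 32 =-9*d^3 + 73*d^2 - 71*d + r^2*(112 - 16*d) + r*(26*d^2 - 192*d + 70) + 7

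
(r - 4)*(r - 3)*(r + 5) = r^3 - 2*r^2 - 23*r + 60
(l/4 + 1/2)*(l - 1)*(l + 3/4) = l^3/4 + 7*l^2/16 - 5*l/16 - 3/8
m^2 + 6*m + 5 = (m + 1)*(m + 5)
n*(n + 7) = n^2 + 7*n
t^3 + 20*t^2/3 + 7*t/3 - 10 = (t - 1)*(t + 5/3)*(t + 6)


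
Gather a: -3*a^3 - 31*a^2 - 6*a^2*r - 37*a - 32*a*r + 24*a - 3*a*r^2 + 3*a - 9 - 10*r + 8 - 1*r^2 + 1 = -3*a^3 + a^2*(-6*r - 31) + a*(-3*r^2 - 32*r - 10) - r^2 - 10*r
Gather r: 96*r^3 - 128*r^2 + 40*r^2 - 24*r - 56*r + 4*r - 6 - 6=96*r^3 - 88*r^2 - 76*r - 12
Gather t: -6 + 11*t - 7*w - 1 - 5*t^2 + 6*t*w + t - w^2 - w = -5*t^2 + t*(6*w + 12) - w^2 - 8*w - 7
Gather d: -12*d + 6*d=-6*d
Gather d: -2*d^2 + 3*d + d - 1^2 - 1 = -2*d^2 + 4*d - 2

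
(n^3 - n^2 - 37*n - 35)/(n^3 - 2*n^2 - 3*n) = (n^2 - 2*n - 35)/(n*(n - 3))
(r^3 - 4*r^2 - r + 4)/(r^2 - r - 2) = (r^2 - 5*r + 4)/(r - 2)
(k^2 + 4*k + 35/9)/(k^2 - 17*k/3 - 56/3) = (k + 5/3)/(k - 8)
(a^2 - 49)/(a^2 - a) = (a^2 - 49)/(a*(a - 1))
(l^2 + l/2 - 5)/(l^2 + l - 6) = (l + 5/2)/(l + 3)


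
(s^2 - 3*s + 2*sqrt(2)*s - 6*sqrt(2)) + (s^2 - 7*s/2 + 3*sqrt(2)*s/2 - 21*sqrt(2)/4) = 2*s^2 - 13*s/2 + 7*sqrt(2)*s/2 - 45*sqrt(2)/4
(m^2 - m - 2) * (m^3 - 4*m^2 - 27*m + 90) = m^5 - 5*m^4 - 25*m^3 + 125*m^2 - 36*m - 180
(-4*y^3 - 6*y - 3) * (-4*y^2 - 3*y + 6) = 16*y^5 + 12*y^4 + 30*y^2 - 27*y - 18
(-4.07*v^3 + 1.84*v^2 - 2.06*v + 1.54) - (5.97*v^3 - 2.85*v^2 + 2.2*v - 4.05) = -10.04*v^3 + 4.69*v^2 - 4.26*v + 5.59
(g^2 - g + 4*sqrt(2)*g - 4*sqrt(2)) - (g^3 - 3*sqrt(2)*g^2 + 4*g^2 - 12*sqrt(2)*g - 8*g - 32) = -g^3 - 3*g^2 + 3*sqrt(2)*g^2 + 7*g + 16*sqrt(2)*g - 4*sqrt(2) + 32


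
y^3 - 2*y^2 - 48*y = y*(y - 8)*(y + 6)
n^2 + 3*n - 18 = (n - 3)*(n + 6)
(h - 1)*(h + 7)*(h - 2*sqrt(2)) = h^3 - 2*sqrt(2)*h^2 + 6*h^2 - 12*sqrt(2)*h - 7*h + 14*sqrt(2)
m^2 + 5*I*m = m*(m + 5*I)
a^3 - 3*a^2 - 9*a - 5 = (a - 5)*(a + 1)^2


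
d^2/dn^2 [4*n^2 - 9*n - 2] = 8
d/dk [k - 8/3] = 1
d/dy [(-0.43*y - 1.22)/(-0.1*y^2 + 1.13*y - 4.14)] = (-0.043*y^2 - 0.244*y + 3.1588)/(0.01*y^4 - 0.226*y^3 + 2.1049*y^2 - 9.3564*y + 17.1396)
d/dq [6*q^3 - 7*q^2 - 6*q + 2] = 18*q^2 - 14*q - 6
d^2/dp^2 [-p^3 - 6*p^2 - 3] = -6*p - 12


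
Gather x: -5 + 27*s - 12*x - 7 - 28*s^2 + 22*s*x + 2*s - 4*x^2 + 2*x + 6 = -28*s^2 + 29*s - 4*x^2 + x*(22*s - 10) - 6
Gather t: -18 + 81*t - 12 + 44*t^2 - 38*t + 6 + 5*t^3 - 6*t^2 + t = 5*t^3 + 38*t^2 + 44*t - 24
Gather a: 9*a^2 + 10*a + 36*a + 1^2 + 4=9*a^2 + 46*a + 5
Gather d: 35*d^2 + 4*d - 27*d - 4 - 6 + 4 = 35*d^2 - 23*d - 6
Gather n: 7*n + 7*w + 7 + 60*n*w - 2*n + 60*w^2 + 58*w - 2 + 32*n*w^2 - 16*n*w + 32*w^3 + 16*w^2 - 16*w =n*(32*w^2 + 44*w + 5) + 32*w^3 + 76*w^2 + 49*w + 5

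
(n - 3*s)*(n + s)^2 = n^3 - n^2*s - 5*n*s^2 - 3*s^3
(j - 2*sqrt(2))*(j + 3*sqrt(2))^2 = j^3 + 4*sqrt(2)*j^2 - 6*j - 36*sqrt(2)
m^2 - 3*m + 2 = (m - 2)*(m - 1)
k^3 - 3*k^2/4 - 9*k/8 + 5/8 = (k - 5/4)*(k - 1/2)*(k + 1)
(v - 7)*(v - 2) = v^2 - 9*v + 14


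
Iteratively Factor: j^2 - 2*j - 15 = (j - 5)*(j + 3)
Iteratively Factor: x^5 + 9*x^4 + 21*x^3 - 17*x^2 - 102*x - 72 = (x + 1)*(x^4 + 8*x^3 + 13*x^2 - 30*x - 72) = (x + 1)*(x + 3)*(x^3 + 5*x^2 - 2*x - 24) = (x + 1)*(x + 3)^2*(x^2 + 2*x - 8) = (x + 1)*(x + 3)^2*(x + 4)*(x - 2)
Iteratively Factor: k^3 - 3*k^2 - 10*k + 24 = (k - 4)*(k^2 + k - 6) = (k - 4)*(k + 3)*(k - 2)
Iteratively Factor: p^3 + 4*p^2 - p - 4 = (p - 1)*(p^2 + 5*p + 4) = (p - 1)*(p + 4)*(p + 1)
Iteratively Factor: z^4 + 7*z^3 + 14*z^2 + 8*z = (z)*(z^3 + 7*z^2 + 14*z + 8) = z*(z + 2)*(z^2 + 5*z + 4) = z*(z + 2)*(z + 4)*(z + 1)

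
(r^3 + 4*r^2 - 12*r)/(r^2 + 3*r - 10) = r*(r + 6)/(r + 5)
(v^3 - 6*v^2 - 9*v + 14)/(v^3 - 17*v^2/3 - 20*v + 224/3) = 3*(v^2 + v - 2)/(3*v^2 + 4*v - 32)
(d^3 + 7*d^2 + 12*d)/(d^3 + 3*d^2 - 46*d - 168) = d*(d + 3)/(d^2 - d - 42)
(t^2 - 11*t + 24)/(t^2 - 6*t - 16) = (t - 3)/(t + 2)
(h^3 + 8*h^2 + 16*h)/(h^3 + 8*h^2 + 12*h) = (h^2 + 8*h + 16)/(h^2 + 8*h + 12)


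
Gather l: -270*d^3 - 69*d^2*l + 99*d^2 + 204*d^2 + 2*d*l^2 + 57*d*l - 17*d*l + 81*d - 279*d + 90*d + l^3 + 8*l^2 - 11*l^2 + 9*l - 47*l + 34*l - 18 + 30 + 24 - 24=-270*d^3 + 303*d^2 - 108*d + l^3 + l^2*(2*d - 3) + l*(-69*d^2 + 40*d - 4) + 12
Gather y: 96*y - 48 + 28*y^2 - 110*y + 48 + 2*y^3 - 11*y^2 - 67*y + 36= 2*y^3 + 17*y^2 - 81*y + 36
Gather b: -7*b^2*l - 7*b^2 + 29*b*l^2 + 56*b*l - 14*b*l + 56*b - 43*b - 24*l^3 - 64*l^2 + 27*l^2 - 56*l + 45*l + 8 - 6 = b^2*(-7*l - 7) + b*(29*l^2 + 42*l + 13) - 24*l^3 - 37*l^2 - 11*l + 2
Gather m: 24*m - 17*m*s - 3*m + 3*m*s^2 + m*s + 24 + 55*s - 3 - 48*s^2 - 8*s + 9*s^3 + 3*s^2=m*(3*s^2 - 16*s + 21) + 9*s^3 - 45*s^2 + 47*s + 21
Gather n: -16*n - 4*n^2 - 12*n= -4*n^2 - 28*n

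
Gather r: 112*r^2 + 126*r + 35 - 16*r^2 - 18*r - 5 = 96*r^2 + 108*r + 30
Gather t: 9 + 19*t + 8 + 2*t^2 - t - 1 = 2*t^2 + 18*t + 16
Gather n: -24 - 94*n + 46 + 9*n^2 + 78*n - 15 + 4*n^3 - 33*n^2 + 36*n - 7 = 4*n^3 - 24*n^2 + 20*n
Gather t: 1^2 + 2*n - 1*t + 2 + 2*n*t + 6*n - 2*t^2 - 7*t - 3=8*n - 2*t^2 + t*(2*n - 8)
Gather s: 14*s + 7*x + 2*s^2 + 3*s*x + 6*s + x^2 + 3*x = 2*s^2 + s*(3*x + 20) + x^2 + 10*x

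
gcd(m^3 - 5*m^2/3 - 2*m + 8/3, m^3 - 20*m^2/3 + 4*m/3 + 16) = m^2 - 2*m/3 - 8/3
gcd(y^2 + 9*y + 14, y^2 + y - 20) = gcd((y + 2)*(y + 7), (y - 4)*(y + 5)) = 1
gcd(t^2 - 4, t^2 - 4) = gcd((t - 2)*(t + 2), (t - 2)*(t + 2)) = t^2 - 4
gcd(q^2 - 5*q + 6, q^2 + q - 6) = q - 2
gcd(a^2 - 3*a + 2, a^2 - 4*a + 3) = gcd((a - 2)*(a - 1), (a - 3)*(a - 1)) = a - 1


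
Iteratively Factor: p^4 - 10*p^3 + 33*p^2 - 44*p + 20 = (p - 2)*(p^3 - 8*p^2 + 17*p - 10) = (p - 5)*(p - 2)*(p^2 - 3*p + 2) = (p - 5)*(p - 2)*(p - 1)*(p - 2)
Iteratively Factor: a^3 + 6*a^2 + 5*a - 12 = (a + 4)*(a^2 + 2*a - 3) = (a + 3)*(a + 4)*(a - 1)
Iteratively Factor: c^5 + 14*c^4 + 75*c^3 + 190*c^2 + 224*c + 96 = (c + 4)*(c^4 + 10*c^3 + 35*c^2 + 50*c + 24) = (c + 2)*(c + 4)*(c^3 + 8*c^2 + 19*c + 12) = (c + 2)*(c + 4)^2*(c^2 + 4*c + 3) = (c + 2)*(c + 3)*(c + 4)^2*(c + 1)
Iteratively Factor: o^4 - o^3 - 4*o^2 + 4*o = (o - 2)*(o^3 + o^2 - 2*o) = (o - 2)*(o + 2)*(o^2 - o) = o*(o - 2)*(o + 2)*(o - 1)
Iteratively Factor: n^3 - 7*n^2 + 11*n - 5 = (n - 1)*(n^2 - 6*n + 5) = (n - 1)^2*(n - 5)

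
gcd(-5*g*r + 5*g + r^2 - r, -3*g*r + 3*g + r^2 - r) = r - 1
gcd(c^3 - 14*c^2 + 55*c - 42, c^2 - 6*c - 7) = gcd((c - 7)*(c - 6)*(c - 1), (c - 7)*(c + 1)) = c - 7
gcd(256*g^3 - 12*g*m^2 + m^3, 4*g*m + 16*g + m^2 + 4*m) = 4*g + m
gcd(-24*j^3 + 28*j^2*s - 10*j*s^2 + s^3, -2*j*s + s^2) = -2*j + s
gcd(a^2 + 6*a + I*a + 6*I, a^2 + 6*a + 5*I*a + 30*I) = a + 6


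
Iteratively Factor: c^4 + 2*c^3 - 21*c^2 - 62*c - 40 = (c + 1)*(c^3 + c^2 - 22*c - 40) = (c - 5)*(c + 1)*(c^2 + 6*c + 8) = (c - 5)*(c + 1)*(c + 4)*(c + 2)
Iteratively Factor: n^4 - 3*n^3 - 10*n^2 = (n + 2)*(n^3 - 5*n^2) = n*(n + 2)*(n^2 - 5*n) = n^2*(n + 2)*(n - 5)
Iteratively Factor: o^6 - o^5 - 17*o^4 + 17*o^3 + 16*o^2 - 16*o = (o + 1)*(o^5 - 2*o^4 - 15*o^3 + 32*o^2 - 16*o) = (o - 4)*(o + 1)*(o^4 + 2*o^3 - 7*o^2 + 4*o) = (o - 4)*(o - 1)*(o + 1)*(o^3 + 3*o^2 - 4*o) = (o - 4)*(o - 1)*(o + 1)*(o + 4)*(o^2 - o) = (o - 4)*(o - 1)^2*(o + 1)*(o + 4)*(o)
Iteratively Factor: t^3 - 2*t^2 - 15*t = (t + 3)*(t^2 - 5*t) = (t - 5)*(t + 3)*(t)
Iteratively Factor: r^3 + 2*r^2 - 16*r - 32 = (r - 4)*(r^2 + 6*r + 8) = (r - 4)*(r + 4)*(r + 2)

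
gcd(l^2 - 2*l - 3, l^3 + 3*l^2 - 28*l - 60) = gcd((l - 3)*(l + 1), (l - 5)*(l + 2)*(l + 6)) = 1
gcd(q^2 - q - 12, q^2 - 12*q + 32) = q - 4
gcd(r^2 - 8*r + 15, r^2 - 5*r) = r - 5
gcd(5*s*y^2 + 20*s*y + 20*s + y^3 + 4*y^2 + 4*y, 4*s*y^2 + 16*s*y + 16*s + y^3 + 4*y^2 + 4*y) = y^2 + 4*y + 4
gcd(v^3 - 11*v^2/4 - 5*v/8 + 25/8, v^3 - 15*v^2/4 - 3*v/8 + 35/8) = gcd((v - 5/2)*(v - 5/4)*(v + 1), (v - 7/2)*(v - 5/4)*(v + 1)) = v^2 - v/4 - 5/4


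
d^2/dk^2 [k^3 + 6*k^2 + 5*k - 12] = 6*k + 12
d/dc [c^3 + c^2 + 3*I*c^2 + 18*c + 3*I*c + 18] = 3*c^2 + c*(2 + 6*I) + 18 + 3*I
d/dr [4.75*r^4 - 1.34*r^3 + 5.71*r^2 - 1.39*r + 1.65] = 19.0*r^3 - 4.02*r^2 + 11.42*r - 1.39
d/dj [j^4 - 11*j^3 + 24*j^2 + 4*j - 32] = 4*j^3 - 33*j^2 + 48*j + 4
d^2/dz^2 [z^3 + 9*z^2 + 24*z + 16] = 6*z + 18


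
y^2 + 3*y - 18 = (y - 3)*(y + 6)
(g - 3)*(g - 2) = g^2 - 5*g + 6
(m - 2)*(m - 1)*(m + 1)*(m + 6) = m^4 + 4*m^3 - 13*m^2 - 4*m + 12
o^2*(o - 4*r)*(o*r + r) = o^4*r - 4*o^3*r^2 + o^3*r - 4*o^2*r^2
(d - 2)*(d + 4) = d^2 + 2*d - 8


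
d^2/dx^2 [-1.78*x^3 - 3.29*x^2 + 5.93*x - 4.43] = -10.68*x - 6.58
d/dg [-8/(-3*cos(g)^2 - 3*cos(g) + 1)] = 24*(2*cos(g) + 1)*sin(g)/(3*cos(g)^2 + 3*cos(g) - 1)^2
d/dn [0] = 0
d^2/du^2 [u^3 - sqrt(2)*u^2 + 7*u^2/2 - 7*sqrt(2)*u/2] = 6*u - 2*sqrt(2) + 7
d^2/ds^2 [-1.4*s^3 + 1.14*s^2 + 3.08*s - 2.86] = 2.28 - 8.4*s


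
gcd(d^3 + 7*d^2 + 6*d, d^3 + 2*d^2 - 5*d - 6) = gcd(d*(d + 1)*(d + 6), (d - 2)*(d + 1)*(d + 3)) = d + 1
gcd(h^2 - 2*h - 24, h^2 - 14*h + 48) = h - 6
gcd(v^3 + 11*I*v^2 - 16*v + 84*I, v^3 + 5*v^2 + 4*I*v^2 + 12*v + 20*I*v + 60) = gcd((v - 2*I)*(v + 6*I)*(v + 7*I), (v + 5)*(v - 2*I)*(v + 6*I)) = v^2 + 4*I*v + 12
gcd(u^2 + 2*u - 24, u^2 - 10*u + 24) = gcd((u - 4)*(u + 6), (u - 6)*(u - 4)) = u - 4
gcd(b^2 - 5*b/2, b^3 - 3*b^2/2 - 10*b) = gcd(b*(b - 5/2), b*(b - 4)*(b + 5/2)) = b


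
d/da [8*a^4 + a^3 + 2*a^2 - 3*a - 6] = 32*a^3 + 3*a^2 + 4*a - 3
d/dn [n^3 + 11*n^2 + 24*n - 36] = 3*n^2 + 22*n + 24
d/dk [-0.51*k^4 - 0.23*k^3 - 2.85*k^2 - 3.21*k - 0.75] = -2.04*k^3 - 0.69*k^2 - 5.7*k - 3.21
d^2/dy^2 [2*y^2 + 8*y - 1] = 4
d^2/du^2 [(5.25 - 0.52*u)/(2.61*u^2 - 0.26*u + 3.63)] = (-(0.52*u - 5.25)*(5.22*u - 0.26)*(10.44*u - 0.52) + (8.1432*u - 27.6754)*(2.61*u^2 - 0.26*u + 3.63))/(2.61*u^2 - 0.26*u + 3.63)^3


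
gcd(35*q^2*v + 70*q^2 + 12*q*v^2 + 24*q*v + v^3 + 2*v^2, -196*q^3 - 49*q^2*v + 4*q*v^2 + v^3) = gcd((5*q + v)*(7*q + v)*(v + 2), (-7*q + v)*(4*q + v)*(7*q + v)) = 7*q + v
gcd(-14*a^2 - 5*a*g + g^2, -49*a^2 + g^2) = 7*a - g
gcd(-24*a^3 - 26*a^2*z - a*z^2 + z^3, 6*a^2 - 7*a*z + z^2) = -6*a + z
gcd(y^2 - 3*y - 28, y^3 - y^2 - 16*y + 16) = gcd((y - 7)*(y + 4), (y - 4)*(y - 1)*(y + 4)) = y + 4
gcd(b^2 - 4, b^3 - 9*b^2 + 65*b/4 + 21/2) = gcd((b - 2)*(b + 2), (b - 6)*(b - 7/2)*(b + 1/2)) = 1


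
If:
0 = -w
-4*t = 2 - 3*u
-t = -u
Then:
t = -2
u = -2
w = 0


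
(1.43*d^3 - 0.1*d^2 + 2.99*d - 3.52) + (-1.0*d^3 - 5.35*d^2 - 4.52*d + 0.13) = 0.43*d^3 - 5.45*d^2 - 1.53*d - 3.39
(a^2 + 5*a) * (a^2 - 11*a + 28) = a^4 - 6*a^3 - 27*a^2 + 140*a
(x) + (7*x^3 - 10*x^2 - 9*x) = 7*x^3 - 10*x^2 - 8*x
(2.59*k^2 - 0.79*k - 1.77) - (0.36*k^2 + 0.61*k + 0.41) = 2.23*k^2 - 1.4*k - 2.18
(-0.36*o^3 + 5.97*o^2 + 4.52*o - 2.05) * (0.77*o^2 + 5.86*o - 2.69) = -0.2772*o^5 + 2.4873*o^4 + 39.433*o^3 + 8.8494*o^2 - 24.1718*o + 5.5145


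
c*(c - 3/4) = c^2 - 3*c/4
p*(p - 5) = p^2 - 5*p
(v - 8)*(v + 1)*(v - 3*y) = v^3 - 3*v^2*y - 7*v^2 + 21*v*y - 8*v + 24*y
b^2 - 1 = (b - 1)*(b + 1)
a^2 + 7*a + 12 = (a + 3)*(a + 4)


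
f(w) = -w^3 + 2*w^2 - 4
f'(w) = -3*w^2 + 4*w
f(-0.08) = -3.99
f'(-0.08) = -0.34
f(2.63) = -8.36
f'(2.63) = -10.23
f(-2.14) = 14.96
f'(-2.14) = -22.30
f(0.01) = -4.00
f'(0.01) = 0.04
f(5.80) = -131.83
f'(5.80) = -77.72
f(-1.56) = 4.66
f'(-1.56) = -13.54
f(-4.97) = 168.17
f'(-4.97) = -93.98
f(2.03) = -4.12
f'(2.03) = -4.24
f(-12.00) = 2012.00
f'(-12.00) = -480.00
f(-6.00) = 284.00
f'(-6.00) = -132.00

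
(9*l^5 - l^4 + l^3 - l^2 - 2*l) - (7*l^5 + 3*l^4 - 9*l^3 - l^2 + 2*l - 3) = 2*l^5 - 4*l^4 + 10*l^3 - 4*l + 3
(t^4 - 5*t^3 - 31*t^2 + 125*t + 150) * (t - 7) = t^5 - 12*t^4 + 4*t^3 + 342*t^2 - 725*t - 1050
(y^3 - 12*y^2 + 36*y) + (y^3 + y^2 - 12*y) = 2*y^3 - 11*y^2 + 24*y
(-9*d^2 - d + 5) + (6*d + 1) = -9*d^2 + 5*d + 6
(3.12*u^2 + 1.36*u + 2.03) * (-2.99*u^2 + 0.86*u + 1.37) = -9.3288*u^4 - 1.3832*u^3 - 0.625699999999999*u^2 + 3.609*u + 2.7811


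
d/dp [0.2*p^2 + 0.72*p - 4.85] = 0.4*p + 0.72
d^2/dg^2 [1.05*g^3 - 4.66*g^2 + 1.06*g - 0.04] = 6.3*g - 9.32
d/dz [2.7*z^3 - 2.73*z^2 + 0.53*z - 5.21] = 8.1*z^2 - 5.46*z + 0.53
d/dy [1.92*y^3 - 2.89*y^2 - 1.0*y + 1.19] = 5.76*y^2 - 5.78*y - 1.0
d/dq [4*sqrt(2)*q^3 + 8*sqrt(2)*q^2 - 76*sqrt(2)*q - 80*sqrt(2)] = sqrt(2)*(12*q^2 + 16*q - 76)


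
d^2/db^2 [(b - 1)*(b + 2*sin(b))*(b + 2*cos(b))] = -2*sqrt(2)*b^2*sin(b + pi/4) - 6*b*sin(b) - 8*b*sin(2*b) + 10*b*cos(b) + 6*b + 8*sin(b) + 8*sqrt(2)*sin(2*b + pi/4) - 2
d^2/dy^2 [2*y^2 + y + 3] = 4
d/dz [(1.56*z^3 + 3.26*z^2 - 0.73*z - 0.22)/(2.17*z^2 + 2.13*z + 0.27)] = (3.3852*z^4 + 6.6456*z^3 + 9.7915*z^2 + 2.7152*z + 0.2715)/(4.7089*z^4 + 9.2442*z^3 + 5.7087*z^2 + 1.1502*z + 0.0729)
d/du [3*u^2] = 6*u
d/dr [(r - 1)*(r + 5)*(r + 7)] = 3*r^2 + 22*r + 23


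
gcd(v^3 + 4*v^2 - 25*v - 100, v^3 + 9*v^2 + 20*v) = v^2 + 9*v + 20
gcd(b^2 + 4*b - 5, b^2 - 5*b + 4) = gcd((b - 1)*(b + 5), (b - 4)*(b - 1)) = b - 1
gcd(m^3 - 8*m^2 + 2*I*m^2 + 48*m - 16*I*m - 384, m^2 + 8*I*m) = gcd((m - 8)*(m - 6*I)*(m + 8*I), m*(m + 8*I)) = m + 8*I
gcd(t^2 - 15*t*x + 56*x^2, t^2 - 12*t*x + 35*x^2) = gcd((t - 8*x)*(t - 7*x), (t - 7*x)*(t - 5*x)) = -t + 7*x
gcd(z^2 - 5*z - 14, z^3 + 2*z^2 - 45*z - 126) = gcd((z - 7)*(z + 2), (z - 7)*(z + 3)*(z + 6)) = z - 7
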